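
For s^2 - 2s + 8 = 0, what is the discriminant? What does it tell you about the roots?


D = b^2 - 4ac = (-2)^2 - 4(1)(8) = 4 - 32 = -28
Since D < 0: two complex conjugate roots (no real roots)


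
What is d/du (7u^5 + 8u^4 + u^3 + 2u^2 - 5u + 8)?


Apply the power rule term by term:
  d/du(7u^5) = 35u^4
  d/du(8u^4) = 32u^3
  d/du(u^3) = 3u^2
  d/du(2u^2) = 4u
  d/du(-5u) = -5
  d/du(8) = 0
p'(u) = 35u^4 + 32u^3 + 3u^2 + 4u - 5


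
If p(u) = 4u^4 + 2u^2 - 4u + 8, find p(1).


Using direct substitution:
  4 * (1)^4 = 4
  0 * (1)^3 = 0
  2 * (1)^2 = 2
  -4 * (1)^1 = -4
  constant: 8
Sum = 4 + 0 + 2 - 4 + 8 = 10


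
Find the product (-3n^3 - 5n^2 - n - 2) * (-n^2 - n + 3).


Distribute each term of the first polynomial:
  (-3n^3)(-n^2 - n + 3) = 3n^5 + 3n^4 - 9n^3
  (-5n^2)(-n^2 - n + 3) = 5n^4 + 5n^3 - 15n^2
  (-n)(-n^2 - n + 3) = n^3 + n^2 - 3n
  (-2)(-n^2 - n + 3) = 2n^2 + 2n - 6
Sum: 3n^5 + 8n^4 - 3n^3 - 12n^2 - n - 6


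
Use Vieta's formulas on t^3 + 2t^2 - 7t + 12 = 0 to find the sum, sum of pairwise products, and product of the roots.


Monic cubic t^3+bt^2+ct+d=0: sum=-b, pairwise sum=c, product=-d.
b=2, c=-7, d=12
r1+r2+r3 = -2
r1r2+r1r3+r2r3 = -7
r1r2r3 = -12


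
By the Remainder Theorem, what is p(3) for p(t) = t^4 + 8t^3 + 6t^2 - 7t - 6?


By the Remainder Theorem, the remainder equals p(3):
  1*(3)^4 = 81
  8*(3)^3 = 216
  6*(3)^2 = 54
  -7*(3)^1 = -21
  constant: -6
Sum: 81 + 216 + 54 - 21 - 6 = 324


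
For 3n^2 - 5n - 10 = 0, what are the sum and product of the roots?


For an^2+bn+c=0: sum = -b/a, product = c/a.
a=3, b=-5, c=-10
Sum = -(-5)/3 = 5/3
Product = (-10)/3 = -10/3


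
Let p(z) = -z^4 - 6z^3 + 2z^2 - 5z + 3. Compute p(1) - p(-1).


p(1) = -7
p(-1) = 15
p(1) - p(-1) = -7 - 15 = -22


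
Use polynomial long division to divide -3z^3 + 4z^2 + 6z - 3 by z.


(-3z^3 + 4z^2 + 6z - 3) / (z)
Step 1: -3z^2 * (z) = -3z^3; subtract.
Step 2: 4z * (z) = 4z^2; subtract.
Step 3: 6 * (z) = 6z; subtract.
Quotient: -3z^2 + 4z + 6, Remainder: -3


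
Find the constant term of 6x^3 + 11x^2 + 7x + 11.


Read off the constant term: 11


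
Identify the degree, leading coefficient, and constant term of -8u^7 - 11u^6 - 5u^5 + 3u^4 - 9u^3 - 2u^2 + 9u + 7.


Highest power of u is 7, with coefficient -8. Constant term is 7.
Degree = 7, leading coefficient = -8, constant term = 7


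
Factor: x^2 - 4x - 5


Roots satisfy r1 + r2 = -b/a = 4 and r1*r2 = c/a = -5.
So r1 = -1, r2 = 5.
x^2 - 4x - 5 = (x - r1)(x - r2) = (x + 1)(x - 5)


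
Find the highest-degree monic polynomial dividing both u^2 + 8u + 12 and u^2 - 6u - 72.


Factor each:
  u^2 + 8u + 12 = (u + 6)(u + 2)
  u^2 - 6u - 72 = (u + 6)(u - 12)
Common monic factor: u + 6


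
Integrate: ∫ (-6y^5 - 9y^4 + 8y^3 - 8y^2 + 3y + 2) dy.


Reverse power rule on each term:
  ∫ -6y^5 dy = -y^6
  ∫ -9y^4 dy = -(9/5)y^5
  ∫ 8y^3 dy = 2y^4
  ∫ -8y^2 dy = -(8/3)y^3
  ∫ 3y dy = (3/2)y^2
  ∫ 2 dy = 2y
F(y) = -y^6 - (9/5)y^5 + 2y^4 - (8/3)y^3 + (3/2)y^2 + 2y + C


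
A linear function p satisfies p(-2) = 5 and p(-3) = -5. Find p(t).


p(t) = mt + b. Using p(-2)=5, p(-3)=-5:
m = (5 + 5)/(-2 + 3) = 10/1 = 10
b = 5 - m*(-2) = 5 + 20 = 25
p(t) = 10t + 25


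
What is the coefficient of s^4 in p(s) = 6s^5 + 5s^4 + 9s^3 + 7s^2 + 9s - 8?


Read off the coefficient of s^4: 5


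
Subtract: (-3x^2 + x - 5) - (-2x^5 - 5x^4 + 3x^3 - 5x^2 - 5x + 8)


Distribute the minus sign:
  (-3x^2 + x - 5)
- (-2x^5 - 5x^4 + 3x^3 - 5x^2 - 5x + 8)
Negate second polynomial: 2x^5 + 5x^4 - 3x^3 + 5x^2 + 5x - 8
Add: 2x^5 + 5x^4 - 3x^3 + 2x^2 + 6x - 13


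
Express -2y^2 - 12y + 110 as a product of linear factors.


Roots satisfy r1 + r2 = -b/a = -6 and r1*r2 = c/a = -55.
So r1 = -11, r2 = 5.
-2y^2 - 12y + 110 = -2(y - r1)(y - r2) = -2(y + 11)(y - 5)


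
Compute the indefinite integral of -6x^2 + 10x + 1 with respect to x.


Reverse power rule on each term:
  ∫ -6x^2 dx = -2x^3
  ∫ 10x dx = 5x^2
  ∫ 1 dx = x
F(x) = -2x^3 + 5x^2 + x + C


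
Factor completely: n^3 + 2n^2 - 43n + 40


Try integer roots (divisors of 40). n=1: p(1)=0.
Divide out (n - 1): quotient is n^2 + 3n - 40.
Factor the quadratic: (n - 5)(n + 8)
Result: (n - 1)(n - 5)(n + 8)


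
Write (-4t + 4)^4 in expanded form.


Expand (-4t + 4)^4 by repeated multiplication:
  (-4t + 4)^2 = 16t^2 - 32t + 16
  (-4t + 4)^3 = -64t^3 + 192t^2 - 192t + 64
= 256t^4 - 1024t^3 + 1536t^2 - 1024t + 256


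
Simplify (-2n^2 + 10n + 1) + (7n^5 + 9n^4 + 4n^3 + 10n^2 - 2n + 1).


Align terms by degree and add:
  -2n^2 + 10n + 1
+ 7n^5 + 9n^4 + 4n^3 + 10n^2 - 2n + 1
= 7n^5 + 9n^4 + 4n^3 + 8n^2 + 8n + 2


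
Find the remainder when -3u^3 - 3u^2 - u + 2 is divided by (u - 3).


By the Remainder Theorem, the remainder equals p(3):
  -3*(3)^3 = -81
  -3*(3)^2 = -27
  -1*(3)^1 = -3
  constant: 2
Sum: -81 - 27 - 3 + 2 = -109


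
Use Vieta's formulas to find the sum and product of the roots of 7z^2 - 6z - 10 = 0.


For az^2+bz+c=0: sum = -b/a, product = c/a.
a=7, b=-6, c=-10
Sum = -(-6)/7 = 6/7
Product = (-10)/7 = -10/7


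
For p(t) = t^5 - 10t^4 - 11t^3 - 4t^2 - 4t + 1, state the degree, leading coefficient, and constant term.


Highest power of t is 5, with coefficient 1. Constant term is 1.
Degree = 5, leading coefficient = 1, constant term = 1


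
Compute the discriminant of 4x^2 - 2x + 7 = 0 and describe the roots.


D = b^2 - 4ac = (-2)^2 - 4(4)(7) = 4 - 112 = -108
Since D < 0: two complex conjugate roots (no real roots)


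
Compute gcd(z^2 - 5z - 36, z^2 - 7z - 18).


Factor each:
  z^2 - 5z - 36 = (z - 9)(z + 4)
  z^2 - 7z - 18 = (z - 9)(z + 2)
Common monic factor: z - 9


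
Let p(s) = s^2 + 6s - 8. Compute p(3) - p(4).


p(3) = 19
p(4) = 32
p(3) - p(4) = 19 - 32 = -13


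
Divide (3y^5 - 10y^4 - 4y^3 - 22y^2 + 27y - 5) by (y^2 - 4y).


(3y^5 - 10y^4 - 4y^3 - 22y^2 + 27y - 5) / (y^2 - 4y)
Step 1: 3y^3 * (y^2 - 4y) = 3y^5 - 12y^4; subtract.
Step 2: 2y^2 * (y^2 - 4y) = 2y^4 - 8y^3; subtract.
Step 3: 4y * (y^2 - 4y) = 4y^3 - 16y^2; subtract.
Step 4: -6 * (y^2 - 4y) = -6y^2 + 24y; subtract.
Quotient: 3y^3 + 2y^2 + 4y - 6, Remainder: 3y - 5


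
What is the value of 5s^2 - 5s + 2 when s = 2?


Using direct substitution:
  5 * (2)^2 = 20
  -5 * (2)^1 = -10
  constant: 2
Sum = 20 - 10 + 2 = 12


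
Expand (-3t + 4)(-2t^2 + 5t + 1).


Distribute each term of the first polynomial:
  (-3t)(-2t^2 + 5t + 1) = 6t^3 - 15t^2 - 3t
  (4)(-2t^2 + 5t + 1) = -8t^2 + 20t + 4
Sum: 6t^3 - 23t^2 + 17t + 4


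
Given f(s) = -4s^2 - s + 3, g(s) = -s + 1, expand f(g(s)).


Substitute g(s) into f:
f(g(s)) = -4*(-s + 1)^2 + (-1)*(-s + 1) + 3
(-s + 1)^2 = s^2 - 2s + 1
Expand and combine: -4s^2 + 9s - 2


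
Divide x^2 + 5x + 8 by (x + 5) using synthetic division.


Synthetic division with c = -5. Coefficients: 1, 5, 8
Bring down 1.
  1 * -5 = -5; -5 + 5 = 0
  0 * -5 = 0; 0 + 8 = 8
Quotient: x, Remainder: 8


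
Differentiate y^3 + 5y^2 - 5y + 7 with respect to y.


Apply the power rule term by term:
  d/dy(y^3) = 3y^2
  d/dy(5y^2) = 10y
  d/dy(-5y) = -5
  d/dy(7) = 0
p'(y) = 3y^2 + 10y - 5


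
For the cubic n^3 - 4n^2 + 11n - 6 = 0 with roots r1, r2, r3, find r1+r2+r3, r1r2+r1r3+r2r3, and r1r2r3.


Monic cubic n^3+bn^2+cn+d=0: sum=-b, pairwise sum=c, product=-d.
b=-4, c=11, d=-6
r1+r2+r3 = 4
r1r2+r1r3+r2r3 = 11
r1r2r3 = 6


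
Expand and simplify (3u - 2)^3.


Expand (3u - 2)^3 by repeated multiplication:
  (3u - 2)^2 = 9u^2 - 12u + 4
= 27u^3 - 54u^2 + 36u - 8


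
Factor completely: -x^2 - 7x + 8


Roots satisfy r1 + r2 = -b/a = -7 and r1*r2 = c/a = -8.
So r1 = 1, r2 = -8.
-x^2 - 7x + 8 = -(x - r1)(x - r2) = -(x - 1)(x + 8)


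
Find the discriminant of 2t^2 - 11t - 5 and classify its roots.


D = b^2 - 4ac = (-11)^2 - 4(2)(-5) = 121 + 40 = 161
Since D > 0: two distinct irrational roots


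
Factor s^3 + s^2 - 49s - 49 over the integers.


Try integer roots (divisors of -49). s=-7: p(-7)=0.
Divide out (s + 7): quotient is s^2 - 6s - 7.
Factor the quadratic: (s + 1)(s - 7)
Result: (s + 7)(s + 1)(s - 7)


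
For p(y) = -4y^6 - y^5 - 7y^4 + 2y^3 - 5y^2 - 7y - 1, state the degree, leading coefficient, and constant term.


Highest power of y is 6, with coefficient -4. Constant term is -1.
Degree = 6, leading coefficient = -4, constant term = -1


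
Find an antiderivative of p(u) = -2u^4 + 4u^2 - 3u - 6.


Reverse power rule on each term:
  ∫ -2u^4 du = -(2/5)u^5
  ∫ 4u^2 du = (4/3)u^3
  ∫ -3u du = -(3/2)u^2
  ∫ -6 du = -6u
F(u) = -(2/5)u^5 + (4/3)u^3 - (3/2)u^2 - 6u + C


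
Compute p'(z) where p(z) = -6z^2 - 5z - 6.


Apply the power rule term by term:
  d/dz(-6z^2) = -12z
  d/dz(-5z) = -5
  d/dz(-6) = 0
p'(z) = -12z - 5


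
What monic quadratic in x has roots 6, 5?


p(x) = (x - 6)(x - 5)
Expand: x^2 - 11x + 30


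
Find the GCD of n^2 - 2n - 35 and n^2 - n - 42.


Factor each:
  n^2 - 2n - 35 = (n - 7)(n + 5)
  n^2 - n - 42 = (n - 7)(n + 6)
Common monic factor: n - 7


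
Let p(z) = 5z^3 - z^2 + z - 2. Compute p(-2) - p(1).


p(-2) = -48
p(1) = 3
p(-2) - p(1) = -48 - 3 = -51


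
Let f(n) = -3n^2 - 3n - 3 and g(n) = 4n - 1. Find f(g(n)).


Substitute g(n) into f:
f(g(n)) = -3*(4n - 1)^2 + (-3)*(4n - 1) + (-3)
(4n - 1)^2 = 16n^2 - 8n + 1
Expand and combine: -48n^2 + 12n - 3


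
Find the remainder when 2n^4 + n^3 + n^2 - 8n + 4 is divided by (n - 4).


By the Remainder Theorem, the remainder equals p(4):
  2*(4)^4 = 512
  1*(4)^3 = 64
  1*(4)^2 = 16
  -8*(4)^1 = -32
  constant: 4
Sum: 512 + 64 + 16 - 32 + 4 = 564


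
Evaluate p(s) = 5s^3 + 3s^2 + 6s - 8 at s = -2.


Using direct substitution:
  5 * (-2)^3 = -40
  3 * (-2)^2 = 12
  6 * (-2)^1 = -12
  constant: -8
Sum = -40 + 12 - 12 - 8 = -48


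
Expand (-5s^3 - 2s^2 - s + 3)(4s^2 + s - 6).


Distribute each term of the first polynomial:
  (-5s^3)(4s^2 + s - 6) = -20s^5 - 5s^4 + 30s^3
  (-2s^2)(4s^2 + s - 6) = -8s^4 - 2s^3 + 12s^2
  (-s)(4s^2 + s - 6) = -4s^3 - s^2 + 6s
  (3)(4s^2 + s - 6) = 12s^2 + 3s - 18
Sum: -20s^5 - 13s^4 + 24s^3 + 23s^2 + 9s - 18


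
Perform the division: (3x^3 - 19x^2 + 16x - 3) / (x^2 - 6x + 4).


(3x^3 - 19x^2 + 16x - 3) / (x^2 - 6x + 4)
Step 1: 3x * (x^2 - 6x + 4) = 3x^3 - 18x^2 + 12x; subtract.
Step 2: -1 * (x^2 - 6x + 4) = -x^2 + 6x - 4; subtract.
Quotient: 3x - 1, Remainder: -2x + 1


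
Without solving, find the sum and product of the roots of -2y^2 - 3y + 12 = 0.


For ay^2+by+c=0: sum = -b/a, product = c/a.
a=-2, b=-3, c=12
Sum = -(-3)/-2 = -3/2
Product = (12)/-2 = -6


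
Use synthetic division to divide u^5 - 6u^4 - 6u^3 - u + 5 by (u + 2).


Synthetic division with c = -2. Coefficients: 1, -6, -6, 0, -1, 5
Bring down 1.
  1 * -2 = -2; -2 - 6 = -8
  -8 * -2 = 16; 16 - 6 = 10
  10 * -2 = -20; -20 + 0 = -20
  -20 * -2 = 40; 40 - 1 = 39
  39 * -2 = -78; -78 + 5 = -73
Quotient: u^4 - 8u^3 + 10u^2 - 20u + 39, Remainder: -73


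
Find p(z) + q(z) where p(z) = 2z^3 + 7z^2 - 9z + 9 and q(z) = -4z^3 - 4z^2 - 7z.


Align terms by degree and add:
  2z^3 + 7z^2 - 9z + 9
  -4z^3 - 4z^2 - 7z
= -2z^3 + 3z^2 - 16z + 9


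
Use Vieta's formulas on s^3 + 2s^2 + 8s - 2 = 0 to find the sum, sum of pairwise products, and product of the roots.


Monic cubic s^3+bs^2+cs+d=0: sum=-b, pairwise sum=c, product=-d.
b=2, c=8, d=-2
r1+r2+r3 = -2
r1r2+r1r3+r2r3 = 8
r1r2r3 = 2


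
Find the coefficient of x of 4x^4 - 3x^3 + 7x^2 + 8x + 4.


Read off the coefficient of x: 8


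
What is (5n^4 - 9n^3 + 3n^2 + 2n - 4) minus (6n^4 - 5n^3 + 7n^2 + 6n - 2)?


Distribute the minus sign:
  (5n^4 - 9n^3 + 3n^2 + 2n - 4)
- (6n^4 - 5n^3 + 7n^2 + 6n - 2)
Negate second polynomial: -6n^4 + 5n^3 - 7n^2 - 6n + 2
Add: -n^4 - 4n^3 - 4n^2 - 4n - 2


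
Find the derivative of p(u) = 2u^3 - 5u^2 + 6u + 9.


Apply the power rule term by term:
  d/du(2u^3) = 6u^2
  d/du(-5u^2) = -10u
  d/du(6u) = 6
  d/du(9) = 0
p'(u) = 6u^2 - 10u + 6


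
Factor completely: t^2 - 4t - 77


Roots satisfy r1 + r2 = -b/a = 4 and r1*r2 = c/a = -77.
So r1 = 11, r2 = -7.
t^2 - 4t - 77 = (t - r1)(t - r2) = (t - 11)(t + 7)


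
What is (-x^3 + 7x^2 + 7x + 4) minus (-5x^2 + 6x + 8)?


Distribute the minus sign:
  (-x^3 + 7x^2 + 7x + 4)
- (-5x^2 + 6x + 8)
Negate second polynomial: 5x^2 - 6x - 8
Add: -x^3 + 12x^2 + x - 4


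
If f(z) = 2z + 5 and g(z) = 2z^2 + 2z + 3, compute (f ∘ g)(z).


Substitute g(z) into f:
f(g(z)) = 2*(2z^2 + 2z + 3) + 5
Expand and combine: 4z^2 + 4z + 11


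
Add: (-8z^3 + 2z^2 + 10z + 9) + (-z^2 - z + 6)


Align terms by degree and add:
  -8z^3 + 2z^2 + 10z + 9
  -z^2 - z + 6
= -8z^3 + z^2 + 9z + 15


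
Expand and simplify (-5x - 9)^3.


Expand (-5x - 9)^3 by repeated multiplication:
  (-5x - 9)^2 = 25x^2 + 90x + 81
= -125x^3 - 675x^2 - 1215x - 729


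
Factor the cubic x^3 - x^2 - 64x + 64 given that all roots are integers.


Try integer roots (divisors of 64). x=-8: p(-8)=0.
Divide out (x + 8): quotient is x^2 - 9x + 8.
Factor the quadratic: (x - 1)(x - 8)
Result: (x + 8)(x - 1)(x - 8)


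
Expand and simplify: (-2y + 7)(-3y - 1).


Distribute each term of the first polynomial:
  (-2y)(-3y - 1) = 6y^2 + 2y
  (7)(-3y - 1) = -21y - 7
Sum: 6y^2 - 19y - 7


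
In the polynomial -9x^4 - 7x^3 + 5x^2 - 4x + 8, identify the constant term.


Read off the constant term: 8


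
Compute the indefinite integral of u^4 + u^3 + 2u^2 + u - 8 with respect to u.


Reverse power rule on each term:
  ∫ u^4 du = (1/5)u^5
  ∫ u^3 du = (1/4)u^4
  ∫ 2u^2 du = (2/3)u^3
  ∫ u du = (1/2)u^2
  ∫ -8 du = -8u
F(u) = (1/5)u^5 + (1/4)u^4 + (2/3)u^3 + (1/2)u^2 - 8u + C


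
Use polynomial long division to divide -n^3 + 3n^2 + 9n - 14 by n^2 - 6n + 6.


(-n^3 + 3n^2 + 9n - 14) / (n^2 - 6n + 6)
Step 1: -n * (n^2 - 6n + 6) = -n^3 + 6n^2 - 6n; subtract.
Step 2: -3 * (n^2 - 6n + 6) = -3n^2 + 18n - 18; subtract.
Quotient: -n - 3, Remainder: -3n + 4


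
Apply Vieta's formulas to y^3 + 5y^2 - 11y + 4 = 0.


Monic cubic y^3+by^2+cy+d=0: sum=-b, pairwise sum=c, product=-d.
b=5, c=-11, d=4
r1+r2+r3 = -5
r1r2+r1r3+r2r3 = -11
r1r2r3 = -4


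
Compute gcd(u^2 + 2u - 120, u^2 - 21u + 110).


Factor each:
  u^2 + 2u - 120 = (u - 10)(u + 12)
  u^2 - 21u + 110 = (u - 10)(u - 11)
Common monic factor: u - 10


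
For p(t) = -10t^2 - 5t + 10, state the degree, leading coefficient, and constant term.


Highest power of t is 2, with coefficient -10. Constant term is 10.
Degree = 2, leading coefficient = -10, constant term = 10


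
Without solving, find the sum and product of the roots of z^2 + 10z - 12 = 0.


For az^2+bz+c=0: sum = -b/a, product = c/a.
a=1, b=10, c=-12
Sum = -(10)/1 = -10
Product = (-12)/1 = -12


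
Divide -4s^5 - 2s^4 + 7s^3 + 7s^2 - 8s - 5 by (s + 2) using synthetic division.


Synthetic division with c = -2. Coefficients: -4, -2, 7, 7, -8, -5
Bring down -4.
  -4 * -2 = 8; 8 - 2 = 6
  6 * -2 = -12; -12 + 7 = -5
  -5 * -2 = 10; 10 + 7 = 17
  17 * -2 = -34; -34 - 8 = -42
  -42 * -2 = 84; 84 - 5 = 79
Quotient: -4s^4 + 6s^3 - 5s^2 + 17s - 42, Remainder: 79


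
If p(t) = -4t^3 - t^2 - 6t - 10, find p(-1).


Using direct substitution:
  -4 * (-1)^3 = 4
  -1 * (-1)^2 = -1
  -6 * (-1)^1 = 6
  constant: -10
Sum = 4 - 1 + 6 - 10 = -1


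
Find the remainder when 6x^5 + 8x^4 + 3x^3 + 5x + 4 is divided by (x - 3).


By the Remainder Theorem, the remainder equals p(3):
  6*(3)^5 = 1458
  8*(3)^4 = 648
  3*(3)^3 = 81
  0*(3)^2 = 0
  5*(3)^1 = 15
  constant: 4
Sum: 1458 + 648 + 81 + 0 + 15 + 4 = 2206


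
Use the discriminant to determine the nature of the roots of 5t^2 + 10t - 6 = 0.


D = b^2 - 4ac = (10)^2 - 4(5)(-6) = 100 + 120 = 220
Since D > 0: two distinct irrational roots


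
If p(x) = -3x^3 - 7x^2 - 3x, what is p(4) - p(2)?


p(4) = -316
p(2) = -58
p(4) - p(2) = -316 + 58 = -258


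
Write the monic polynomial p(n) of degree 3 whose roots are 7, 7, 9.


p(n) = (n - 7)(n - 7)(n - 9)
Expand: n^3 - 23n^2 + 175n - 441


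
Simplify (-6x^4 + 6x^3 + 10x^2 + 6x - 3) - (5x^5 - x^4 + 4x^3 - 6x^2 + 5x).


Distribute the minus sign:
  (-6x^4 + 6x^3 + 10x^2 + 6x - 3)
- (5x^5 - x^4 + 4x^3 - 6x^2 + 5x)
Negate second polynomial: -5x^5 + x^4 - 4x^3 + 6x^2 - 5x
Add: -5x^5 - 5x^4 + 2x^3 + 16x^2 + x - 3


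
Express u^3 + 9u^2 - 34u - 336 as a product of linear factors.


Try integer roots (divisors of -336). u=6: p(6)=0.
Divide out (u - 6): quotient is u^2 + 15u + 56.
Factor the quadratic: (u + 7)(u + 8)
Result: (u - 6)(u + 7)(u + 8)


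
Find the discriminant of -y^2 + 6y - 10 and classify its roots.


D = b^2 - 4ac = (6)^2 - 4(-1)(-10) = 36 - 40 = -4
Since D < 0: two complex conjugate roots (no real roots)


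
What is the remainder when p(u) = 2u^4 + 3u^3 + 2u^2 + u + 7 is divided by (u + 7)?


By the Remainder Theorem, the remainder equals p(-7):
  2*(-7)^4 = 4802
  3*(-7)^3 = -1029
  2*(-7)^2 = 98
  1*(-7)^1 = -7
  constant: 7
Sum: 4802 - 1029 + 98 - 7 + 7 = 3871


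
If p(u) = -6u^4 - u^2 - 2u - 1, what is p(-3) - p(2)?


p(-3) = -490
p(2) = -105
p(-3) - p(2) = -490 + 105 = -385


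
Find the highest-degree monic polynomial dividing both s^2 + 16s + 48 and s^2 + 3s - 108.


Factor each:
  s^2 + 16s + 48 = (s + 12)(s + 4)
  s^2 + 3s - 108 = (s + 12)(s - 9)
Common monic factor: s + 12


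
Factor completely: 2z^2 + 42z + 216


Roots satisfy r1 + r2 = -b/a = -21 and r1*r2 = c/a = 108.
So r1 = -12, r2 = -9.
2z^2 + 42z + 216 = 2(z - r1)(z - r2) = 2(z + 12)(z + 9)


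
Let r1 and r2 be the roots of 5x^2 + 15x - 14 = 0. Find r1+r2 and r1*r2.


For ax^2+bx+c=0: sum = -b/a, product = c/a.
a=5, b=15, c=-14
Sum = -(15)/5 = -3
Product = (-14)/5 = -14/5


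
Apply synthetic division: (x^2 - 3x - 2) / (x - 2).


Synthetic division with c = 2. Coefficients: 1, -3, -2
Bring down 1.
  1 * 2 = 2; 2 - 3 = -1
  -1 * 2 = -2; -2 - 2 = -4
Quotient: x - 1, Remainder: -4


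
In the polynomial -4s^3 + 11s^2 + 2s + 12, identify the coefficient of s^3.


Read off the coefficient of s^3: -4


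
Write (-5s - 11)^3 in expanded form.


Expand (-5s - 11)^3 by repeated multiplication:
  (-5s - 11)^2 = 25s^2 + 110s + 121
= -125s^3 - 825s^2 - 1815s - 1331


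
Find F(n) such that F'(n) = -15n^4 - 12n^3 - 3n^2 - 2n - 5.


Reverse power rule on each term:
  ∫ -15n^4 dn = -3n^5
  ∫ -12n^3 dn = -3n^4
  ∫ -3n^2 dn = -n^3
  ∫ -2n dn = -n^2
  ∫ -5 dn = -5n
F(n) = -3n^5 - 3n^4 - n^3 - n^2 - 5n + C


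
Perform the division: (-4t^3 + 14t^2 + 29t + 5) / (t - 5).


(-4t^3 + 14t^2 + 29t + 5) / (t - 5)
Step 1: -4t^2 * (t - 5) = -4t^3 + 20t^2; subtract.
Step 2: -6t * (t - 5) = -6t^2 + 30t; subtract.
Step 3: -1 * (t - 5) = -t + 5; subtract.
Quotient: -4t^2 - 6t - 1, Remainder: 0


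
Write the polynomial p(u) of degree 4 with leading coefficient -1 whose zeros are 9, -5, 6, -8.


p(u) = -(u - 9)(u + 5)(u - 6)(u + 8)
Expand: -u^4 + 2u^3 + 101u^2 - 102u - 2160


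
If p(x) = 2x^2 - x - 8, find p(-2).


Using direct substitution:
  2 * (-2)^2 = 8
  -1 * (-2)^1 = 2
  constant: -8
Sum = 8 + 2 - 8 = 2


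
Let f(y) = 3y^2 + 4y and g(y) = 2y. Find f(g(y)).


Substitute g(y) into f:
f(g(y)) = 3*(2y)^2 + 4*(2y)
(2y)^2 = 4y^2
Expand and combine: 12y^2 + 8y


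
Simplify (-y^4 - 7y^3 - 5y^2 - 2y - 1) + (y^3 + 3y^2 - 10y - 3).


Align terms by degree and add:
  -y^4 - 7y^3 - 5y^2 - 2y - 1
+ y^3 + 3y^2 - 10y - 3
= -y^4 - 6y^3 - 2y^2 - 12y - 4


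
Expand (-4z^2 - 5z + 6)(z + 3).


Distribute each term of the first polynomial:
  (-4z^2)(z + 3) = -4z^3 - 12z^2
  (-5z)(z + 3) = -5z^2 - 15z
  (6)(z + 3) = 6z + 18
Sum: -4z^3 - 17z^2 - 9z + 18


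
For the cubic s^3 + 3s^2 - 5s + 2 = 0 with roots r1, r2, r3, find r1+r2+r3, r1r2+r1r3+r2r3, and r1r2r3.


Monic cubic s^3+bs^2+cs+d=0: sum=-b, pairwise sum=c, product=-d.
b=3, c=-5, d=2
r1+r2+r3 = -3
r1r2+r1r3+r2r3 = -5
r1r2r3 = -2


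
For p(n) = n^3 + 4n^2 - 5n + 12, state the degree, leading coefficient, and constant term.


Highest power of n is 3, with coefficient 1. Constant term is 12.
Degree = 3, leading coefficient = 1, constant term = 12


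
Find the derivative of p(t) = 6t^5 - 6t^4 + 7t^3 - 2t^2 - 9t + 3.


Apply the power rule term by term:
  d/dt(6t^5) = 30t^4
  d/dt(-6t^4) = -24t^3
  d/dt(7t^3) = 21t^2
  d/dt(-2t^2) = -4t
  d/dt(-9t) = -9
  d/dt(3) = 0
p'(t) = 30t^4 - 24t^3 + 21t^2 - 4t - 9


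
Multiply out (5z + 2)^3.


Expand (5z + 2)^3 by repeated multiplication:
  (5z + 2)^2 = 25z^2 + 20z + 4
= 125z^3 + 150z^2 + 60z + 8


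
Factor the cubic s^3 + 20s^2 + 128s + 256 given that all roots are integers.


Try integer roots (divisors of 256). s=-4: p(-4)=0.
Divide out (s + 4): quotient is s^2 + 16s + 64.
Factor the quadratic: (s + 8)(s + 8)
Result: (s + 4)(s + 8)(s + 8)


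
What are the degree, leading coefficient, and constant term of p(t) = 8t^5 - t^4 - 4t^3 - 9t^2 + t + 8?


Highest power of t is 5, with coefficient 8. Constant term is 8.
Degree = 5, leading coefficient = 8, constant term = 8


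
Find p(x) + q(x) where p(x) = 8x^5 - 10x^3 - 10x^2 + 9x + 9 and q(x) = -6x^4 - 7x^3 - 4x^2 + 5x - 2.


Align terms by degree and add:
  8x^5 - 10x^3 - 10x^2 + 9x + 9
  -6x^4 - 7x^3 - 4x^2 + 5x - 2
= 8x^5 - 6x^4 - 17x^3 - 14x^2 + 14x + 7


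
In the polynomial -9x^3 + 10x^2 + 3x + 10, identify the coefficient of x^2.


Read off the coefficient of x^2: 10


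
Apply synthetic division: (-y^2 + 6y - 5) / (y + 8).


Synthetic division with c = -8. Coefficients: -1, 6, -5
Bring down -1.
  -1 * -8 = 8; 8 + 6 = 14
  14 * -8 = -112; -112 - 5 = -117
Quotient: -y + 14, Remainder: -117


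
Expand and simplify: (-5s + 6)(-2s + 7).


Distribute each term of the first polynomial:
  (-5s)(-2s + 7) = 10s^2 - 35s
  (6)(-2s + 7) = -12s + 42
Sum: 10s^2 - 47s + 42


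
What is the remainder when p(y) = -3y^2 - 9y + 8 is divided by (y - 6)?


By the Remainder Theorem, the remainder equals p(6):
  -3*(6)^2 = -108
  -9*(6)^1 = -54
  constant: 8
Sum: -108 - 54 + 8 = -154


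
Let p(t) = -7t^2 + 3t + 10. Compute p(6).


Using direct substitution:
  -7 * (6)^2 = -252
  3 * (6)^1 = 18
  constant: 10
Sum = -252 + 18 + 10 = -224


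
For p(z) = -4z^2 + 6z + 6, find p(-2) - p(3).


p(-2) = -22
p(3) = -12
p(-2) - p(3) = -22 + 12 = -10


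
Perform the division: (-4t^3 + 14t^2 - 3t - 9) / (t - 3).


(-4t^3 + 14t^2 - 3t - 9) / (t - 3)
Step 1: -4t^2 * (t - 3) = -4t^3 + 12t^2; subtract.
Step 2: 2t * (t - 3) = 2t^2 - 6t; subtract.
Step 3: 3 * (t - 3) = 3t - 9; subtract.
Quotient: -4t^2 + 2t + 3, Remainder: 0


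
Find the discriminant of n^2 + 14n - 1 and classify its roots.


D = b^2 - 4ac = (14)^2 - 4(1)(-1) = 196 + 4 = 200
Since D > 0: two distinct irrational roots


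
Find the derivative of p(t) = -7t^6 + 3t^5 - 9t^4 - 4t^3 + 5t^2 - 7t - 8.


Apply the power rule term by term:
  d/dt(-7t^6) = -42t^5
  d/dt(3t^5) = 15t^4
  d/dt(-9t^4) = -36t^3
  d/dt(-4t^3) = -12t^2
  d/dt(5t^2) = 10t
  d/dt(-7t) = -7
  d/dt(-8) = 0
p'(t) = -42t^5 + 15t^4 - 36t^3 - 12t^2 + 10t - 7


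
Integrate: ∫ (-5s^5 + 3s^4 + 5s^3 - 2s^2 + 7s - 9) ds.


Reverse power rule on each term:
  ∫ -5s^5 ds = -(5/6)s^6
  ∫ 3s^4 ds = (3/5)s^5
  ∫ 5s^3 ds = (5/4)s^4
  ∫ -2s^2 ds = -(2/3)s^3
  ∫ 7s ds = (7/2)s^2
  ∫ -9 ds = -9s
F(s) = -(5/6)s^6 + (3/5)s^5 + (5/4)s^4 - (2/3)s^3 + (7/2)s^2 - 9s + C


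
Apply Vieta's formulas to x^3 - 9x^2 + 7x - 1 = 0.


Monic cubic x^3+bx^2+cx+d=0: sum=-b, pairwise sum=c, product=-d.
b=-9, c=7, d=-1
r1+r2+r3 = 9
r1r2+r1r3+r2r3 = 7
r1r2r3 = 1


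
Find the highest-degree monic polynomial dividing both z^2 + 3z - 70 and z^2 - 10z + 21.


Factor each:
  z^2 + 3z - 70 = (z - 7)(z + 10)
  z^2 - 10z + 21 = (z - 7)(z - 3)
Common monic factor: z - 7


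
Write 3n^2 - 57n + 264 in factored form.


Roots satisfy r1 + r2 = -b/a = 19 and r1*r2 = c/a = 88.
So r1 = 8, r2 = 11.
3n^2 - 57n + 264 = 3(n - r1)(n - r2) = 3(n - 8)(n - 11)


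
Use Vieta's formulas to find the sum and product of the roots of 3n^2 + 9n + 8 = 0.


For an^2+bn+c=0: sum = -b/a, product = c/a.
a=3, b=9, c=8
Sum = -(9)/3 = -3
Product = (8)/3 = 8/3


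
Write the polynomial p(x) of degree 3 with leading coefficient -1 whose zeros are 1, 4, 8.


p(x) = -(x - 1)(x - 4)(x - 8)
Expand: -x^3 + 13x^2 - 44x + 32


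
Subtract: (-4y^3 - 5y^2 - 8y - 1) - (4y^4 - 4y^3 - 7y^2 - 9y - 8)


Distribute the minus sign:
  (-4y^3 - 5y^2 - 8y - 1)
- (4y^4 - 4y^3 - 7y^2 - 9y - 8)
Negate second polynomial: -4y^4 + 4y^3 + 7y^2 + 9y + 8
Add: -4y^4 + 2y^2 + y + 7


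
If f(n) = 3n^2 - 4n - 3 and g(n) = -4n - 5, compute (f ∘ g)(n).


Substitute g(n) into f:
f(g(n)) = 3*(-4n - 5)^2 + (-4)*(-4n - 5) + (-3)
(-4n - 5)^2 = 16n^2 + 40n + 25
Expand and combine: 48n^2 + 136n + 92


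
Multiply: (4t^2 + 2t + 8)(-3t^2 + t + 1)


Distribute each term of the first polynomial:
  (4t^2)(-3t^2 + t + 1) = -12t^4 + 4t^3 + 4t^2
  (2t)(-3t^2 + t + 1) = -6t^3 + 2t^2 + 2t
  (8)(-3t^2 + t + 1) = -24t^2 + 8t + 8
Sum: -12t^4 - 2t^3 - 18t^2 + 10t + 8


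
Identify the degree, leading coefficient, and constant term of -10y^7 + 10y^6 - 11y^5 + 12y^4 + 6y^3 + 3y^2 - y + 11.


Highest power of y is 7, with coefficient -10. Constant term is 11.
Degree = 7, leading coefficient = -10, constant term = 11


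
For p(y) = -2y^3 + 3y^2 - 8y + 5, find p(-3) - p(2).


p(-3) = 110
p(2) = -15
p(-3) - p(2) = 110 + 15 = 125


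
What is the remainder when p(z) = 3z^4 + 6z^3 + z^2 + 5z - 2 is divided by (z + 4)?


By the Remainder Theorem, the remainder equals p(-4):
  3*(-4)^4 = 768
  6*(-4)^3 = -384
  1*(-4)^2 = 16
  5*(-4)^1 = -20
  constant: -2
Sum: 768 - 384 + 16 - 20 - 2 = 378


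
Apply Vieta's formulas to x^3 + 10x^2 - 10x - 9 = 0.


Monic cubic x^3+bx^2+cx+d=0: sum=-b, pairwise sum=c, product=-d.
b=10, c=-10, d=-9
r1+r2+r3 = -10
r1r2+r1r3+r2r3 = -10
r1r2r3 = 9


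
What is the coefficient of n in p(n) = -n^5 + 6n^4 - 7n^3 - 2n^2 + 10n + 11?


Read off the coefficient of n: 10


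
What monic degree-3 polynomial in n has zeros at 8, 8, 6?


p(n) = (n - 8)(n - 8)(n - 6)
Expand: n^3 - 22n^2 + 160n - 384


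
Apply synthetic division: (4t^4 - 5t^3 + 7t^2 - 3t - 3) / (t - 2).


Synthetic division with c = 2. Coefficients: 4, -5, 7, -3, -3
Bring down 4.
  4 * 2 = 8; 8 - 5 = 3
  3 * 2 = 6; 6 + 7 = 13
  13 * 2 = 26; 26 - 3 = 23
  23 * 2 = 46; 46 - 3 = 43
Quotient: 4t^3 + 3t^2 + 13t + 23, Remainder: 43


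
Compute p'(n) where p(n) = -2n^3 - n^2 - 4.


Apply the power rule term by term:
  d/dn(-2n^3) = -6n^2
  d/dn(-n^2) = -2n
  d/dn(-4) = 0
p'(n) = -6n^2 - 2n


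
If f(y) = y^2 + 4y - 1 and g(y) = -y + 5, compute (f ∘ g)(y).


Substitute g(y) into f:
f(g(y)) = 1*(-y + 5)^2 + 4*(-y + 5) + (-1)
(-y + 5)^2 = y^2 - 10y + 25
Expand and combine: y^2 - 14y + 44


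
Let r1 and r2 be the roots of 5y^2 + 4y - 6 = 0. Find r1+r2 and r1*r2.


For ay^2+by+c=0: sum = -b/a, product = c/a.
a=5, b=4, c=-6
Sum = -(4)/5 = -4/5
Product = (-6)/5 = -6/5


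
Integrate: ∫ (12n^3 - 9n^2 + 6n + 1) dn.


Reverse power rule on each term:
  ∫ 12n^3 dn = 3n^4
  ∫ -9n^2 dn = -3n^3
  ∫ 6n dn = 3n^2
  ∫ 1 dn = n
F(n) = 3n^4 - 3n^3 + 3n^2 + n + C


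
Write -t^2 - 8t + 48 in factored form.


Roots satisfy r1 + r2 = -b/a = -8 and r1*r2 = c/a = -48.
So r1 = -12, r2 = 4.
-t^2 - 8t + 48 = -(t - r1)(t - r2) = -(t + 12)(t - 4)


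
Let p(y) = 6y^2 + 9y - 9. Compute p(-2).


Using direct substitution:
  6 * (-2)^2 = 24
  9 * (-2)^1 = -18
  constant: -9
Sum = 24 - 18 - 9 = -3


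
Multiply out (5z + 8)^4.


Expand (5z + 8)^4 by repeated multiplication:
  (5z + 8)^2 = 25z^2 + 80z + 64
  (5z + 8)^3 = 125z^3 + 600z^2 + 960z + 512
= 625z^4 + 4000z^3 + 9600z^2 + 10240z + 4096


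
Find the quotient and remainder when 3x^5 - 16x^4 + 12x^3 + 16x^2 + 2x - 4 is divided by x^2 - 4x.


(3x^5 - 16x^4 + 12x^3 + 16x^2 + 2x - 4) / (x^2 - 4x)
Step 1: 3x^3 * (x^2 - 4x) = 3x^5 - 12x^4; subtract.
Step 2: -4x^2 * (x^2 - 4x) = -4x^4 + 16x^3; subtract.
Step 3: -4x * (x^2 - 4x) = -4x^3 + 16x^2; subtract.
Step 4: 0 * (x^2 - 4x) = 0; subtract.
Quotient: 3x^3 - 4x^2 - 4x, Remainder: 2x - 4


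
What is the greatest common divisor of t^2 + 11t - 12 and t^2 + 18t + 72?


Factor each:
  t^2 + 11t - 12 = (t + 12)(t - 1)
  t^2 + 18t + 72 = (t + 12)(t + 6)
Common monic factor: t + 12


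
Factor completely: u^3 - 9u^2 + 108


Try integer roots (divisors of 108). u=-3: p(-3)=0.
Divide out (u + 3): quotient is u^2 - 12u + 36.
Factor the quadratic: (u - 6)(u - 6)
Result: (u + 3)(u - 6)(u - 6)


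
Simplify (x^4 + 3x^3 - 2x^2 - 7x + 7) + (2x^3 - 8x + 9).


Align terms by degree and add:
  x^4 + 3x^3 - 2x^2 - 7x + 7
+ 2x^3 - 8x + 9
= x^4 + 5x^3 - 2x^2 - 15x + 16


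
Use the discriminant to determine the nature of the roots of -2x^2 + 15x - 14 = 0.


D = b^2 - 4ac = (15)^2 - 4(-2)(-14) = 225 - 112 = 113
Since D > 0: two distinct irrational roots


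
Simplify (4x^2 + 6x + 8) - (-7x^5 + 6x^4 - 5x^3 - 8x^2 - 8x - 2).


Distribute the minus sign:
  (4x^2 + 6x + 8)
- (-7x^5 + 6x^4 - 5x^3 - 8x^2 - 8x - 2)
Negate second polynomial: 7x^5 - 6x^4 + 5x^3 + 8x^2 + 8x + 2
Add: 7x^5 - 6x^4 + 5x^3 + 12x^2 + 14x + 10


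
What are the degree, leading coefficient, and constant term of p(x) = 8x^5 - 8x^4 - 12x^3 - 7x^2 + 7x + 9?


Highest power of x is 5, with coefficient 8. Constant term is 9.
Degree = 5, leading coefficient = 8, constant term = 9


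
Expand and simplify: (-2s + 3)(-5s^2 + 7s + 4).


Distribute each term of the first polynomial:
  (-2s)(-5s^2 + 7s + 4) = 10s^3 - 14s^2 - 8s
  (3)(-5s^2 + 7s + 4) = -15s^2 + 21s + 12
Sum: 10s^3 - 29s^2 + 13s + 12


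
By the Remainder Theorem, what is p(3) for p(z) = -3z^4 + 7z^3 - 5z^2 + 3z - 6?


By the Remainder Theorem, the remainder equals p(3):
  -3*(3)^4 = -243
  7*(3)^3 = 189
  -5*(3)^2 = -45
  3*(3)^1 = 9
  constant: -6
Sum: -243 + 189 - 45 + 9 - 6 = -96


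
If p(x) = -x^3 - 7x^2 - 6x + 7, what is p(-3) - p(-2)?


p(-3) = -11
p(-2) = -1
p(-3) - p(-2) = -11 + 1 = -10


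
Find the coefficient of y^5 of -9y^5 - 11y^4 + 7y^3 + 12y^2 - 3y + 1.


Read off the coefficient of y^5: -9


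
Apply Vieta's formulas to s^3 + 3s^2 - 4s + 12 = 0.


Monic cubic s^3+bs^2+cs+d=0: sum=-b, pairwise sum=c, product=-d.
b=3, c=-4, d=12
r1+r2+r3 = -3
r1r2+r1r3+r2r3 = -4
r1r2r3 = -12


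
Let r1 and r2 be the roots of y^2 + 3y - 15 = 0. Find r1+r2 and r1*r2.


For ay^2+by+c=0: sum = -b/a, product = c/a.
a=1, b=3, c=-15
Sum = -(3)/1 = -3
Product = (-15)/1 = -15


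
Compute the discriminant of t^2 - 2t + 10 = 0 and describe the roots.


D = b^2 - 4ac = (-2)^2 - 4(1)(10) = 4 - 40 = -36
Since D < 0: two complex conjugate roots (no real roots)


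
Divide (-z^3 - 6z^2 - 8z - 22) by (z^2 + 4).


(-z^3 - 6z^2 - 8z - 22) / (z^2 + 4)
Step 1: -z * (z^2 + 4) = -z^3 - 4z; subtract.
Step 2: -6 * (z^2 + 4) = -6z^2 - 24; subtract.
Quotient: -z - 6, Remainder: -4z + 2


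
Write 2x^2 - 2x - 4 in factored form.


Roots satisfy r1 + r2 = -b/a = 1 and r1*r2 = c/a = -2.
So r1 = 2, r2 = -1.
2x^2 - 2x - 4 = 2(x - r1)(x - r2) = 2(x - 2)(x + 1)


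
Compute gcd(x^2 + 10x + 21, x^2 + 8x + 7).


Factor each:
  x^2 + 10x + 21 = (x + 7)(x + 3)
  x^2 + 8x + 7 = (x + 7)(x + 1)
Common monic factor: x + 7


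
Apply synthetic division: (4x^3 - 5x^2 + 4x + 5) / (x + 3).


Synthetic division with c = -3. Coefficients: 4, -5, 4, 5
Bring down 4.
  4 * -3 = -12; -12 - 5 = -17
  -17 * -3 = 51; 51 + 4 = 55
  55 * -3 = -165; -165 + 5 = -160
Quotient: 4x^2 - 17x + 55, Remainder: -160


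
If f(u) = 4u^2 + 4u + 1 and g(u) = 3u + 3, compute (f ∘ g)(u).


Substitute g(u) into f:
f(g(u)) = 4*(3u + 3)^2 + 4*(3u + 3) + 1
(3u + 3)^2 = 9u^2 + 18u + 9
Expand and combine: 36u^2 + 84u + 49


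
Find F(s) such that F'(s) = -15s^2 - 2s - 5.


Reverse power rule on each term:
  ∫ -15s^2 ds = -5s^3
  ∫ -2s ds = -s^2
  ∫ -5 ds = -5s
F(s) = -5s^3 - s^2 - 5s + C


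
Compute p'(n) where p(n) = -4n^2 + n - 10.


Apply the power rule term by term:
  d/dn(-4n^2) = -8n
  d/dn(n) = 1
  d/dn(-10) = 0
p'(n) = -8n + 1


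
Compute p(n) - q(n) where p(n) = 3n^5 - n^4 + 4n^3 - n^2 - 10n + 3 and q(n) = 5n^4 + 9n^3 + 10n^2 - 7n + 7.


Distribute the minus sign:
  (3n^5 - n^4 + 4n^3 - n^2 - 10n + 3)
- (5n^4 + 9n^3 + 10n^2 - 7n + 7)
Negate second polynomial: -5n^4 - 9n^3 - 10n^2 + 7n - 7
Add: 3n^5 - 6n^4 - 5n^3 - 11n^2 - 3n - 4


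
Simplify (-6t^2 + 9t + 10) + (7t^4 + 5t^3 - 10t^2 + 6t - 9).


Align terms by degree and add:
  -6t^2 + 9t + 10
+ 7t^4 + 5t^3 - 10t^2 + 6t - 9
= 7t^4 + 5t^3 - 16t^2 + 15t + 1


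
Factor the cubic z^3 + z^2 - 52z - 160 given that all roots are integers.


Try integer roots (divisors of -160). z=-4: p(-4)=0.
Divide out (z + 4): quotient is z^2 - 3z - 40.
Factor the quadratic: (z + 5)(z - 8)
Result: (z + 4)(z + 5)(z - 8)


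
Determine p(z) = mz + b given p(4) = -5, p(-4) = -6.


p(z) = mz + b. Using p(4)=-5, p(-4)=-6:
m = (-5 + 6)/(4 + 4) = 1/8 = 1/8
b = -5 - m*(4) = -5 - 1/2 = -11/2
p(z) = (1/8)z - (11/2)


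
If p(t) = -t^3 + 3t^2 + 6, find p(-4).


Using direct substitution:
  -1 * (-4)^3 = 64
  3 * (-4)^2 = 48
  0 * (-4)^1 = 0
  constant: 6
Sum = 64 + 48 + 0 + 6 = 118


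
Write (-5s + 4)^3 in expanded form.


Expand (-5s + 4)^3 by repeated multiplication:
  (-5s + 4)^2 = 25s^2 - 40s + 16
= -125s^3 + 300s^2 - 240s + 64


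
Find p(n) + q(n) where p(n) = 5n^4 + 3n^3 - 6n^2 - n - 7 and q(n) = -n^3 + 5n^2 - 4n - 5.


Align terms by degree and add:
  5n^4 + 3n^3 - 6n^2 - n - 7
  -n^3 + 5n^2 - 4n - 5
= 5n^4 + 2n^3 - n^2 - 5n - 12


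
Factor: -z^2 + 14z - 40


Roots satisfy r1 + r2 = -b/a = 14 and r1*r2 = c/a = 40.
So r1 = 4, r2 = 10.
-z^2 + 14z - 40 = -(z - r1)(z - r2) = -(z - 4)(z - 10)


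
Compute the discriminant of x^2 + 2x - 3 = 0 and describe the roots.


D = b^2 - 4ac = (2)^2 - 4(1)(-3) = 4 + 12 = 16
Since D > 0: two distinct rational roots


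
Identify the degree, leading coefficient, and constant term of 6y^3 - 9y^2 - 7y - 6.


Highest power of y is 3, with coefficient 6. Constant term is -6.
Degree = 3, leading coefficient = 6, constant term = -6


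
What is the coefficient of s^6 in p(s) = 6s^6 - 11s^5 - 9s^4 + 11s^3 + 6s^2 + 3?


Read off the coefficient of s^6: 6


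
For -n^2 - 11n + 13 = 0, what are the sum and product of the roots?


For an^2+bn+c=0: sum = -b/a, product = c/a.
a=-1, b=-11, c=13
Sum = -(-11)/-1 = -11
Product = (13)/-1 = -13


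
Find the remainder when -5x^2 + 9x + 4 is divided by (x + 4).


By the Remainder Theorem, the remainder equals p(-4):
  -5*(-4)^2 = -80
  9*(-4)^1 = -36
  constant: 4
Sum: -80 - 36 + 4 = -112


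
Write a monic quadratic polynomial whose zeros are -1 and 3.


p(u) = (u + 1)(u - 3)
Expand: u^2 - 2u - 3


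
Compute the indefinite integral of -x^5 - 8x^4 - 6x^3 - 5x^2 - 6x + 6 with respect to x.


Reverse power rule on each term:
  ∫ -x^5 dx = -(1/6)x^6
  ∫ -8x^4 dx = -(8/5)x^5
  ∫ -6x^3 dx = -(3/2)x^4
  ∫ -5x^2 dx = -(5/3)x^3
  ∫ -6x dx = -3x^2
  ∫ 6 dx = 6x
F(x) = -(1/6)x^6 - (8/5)x^5 - (3/2)x^4 - (5/3)x^3 - 3x^2 + 6x + C


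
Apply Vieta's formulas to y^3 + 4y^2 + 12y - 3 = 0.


Monic cubic y^3+by^2+cy+d=0: sum=-b, pairwise sum=c, product=-d.
b=4, c=12, d=-3
r1+r2+r3 = -4
r1r2+r1r3+r2r3 = 12
r1r2r3 = 3


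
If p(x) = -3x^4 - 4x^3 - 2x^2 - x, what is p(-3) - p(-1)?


p(-3) = -150
p(-1) = 0
p(-3) - p(-1) = -150 = -150


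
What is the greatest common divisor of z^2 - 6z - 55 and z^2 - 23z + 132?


Factor each:
  z^2 - 6z - 55 = (z - 11)(z + 5)
  z^2 - 23z + 132 = (z - 11)(z - 12)
Common monic factor: z - 11


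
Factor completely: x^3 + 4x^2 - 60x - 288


Try integer roots (divisors of -288). x=-6: p(-6)=0.
Divide out (x + 6): quotient is x^2 - 2x - 48.
Factor the quadratic: (x + 6)(x - 8)
Result: (x + 6)(x + 6)(x - 8)


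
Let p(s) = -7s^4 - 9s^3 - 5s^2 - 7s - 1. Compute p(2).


Using direct substitution:
  -7 * (2)^4 = -112
  -9 * (2)^3 = -72
  -5 * (2)^2 = -20
  -7 * (2)^1 = -14
  constant: -1
Sum = -112 - 72 - 20 - 14 - 1 = -219


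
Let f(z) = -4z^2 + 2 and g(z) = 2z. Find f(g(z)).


Substitute g(z) into f:
f(g(z)) = -4*(2z)^2 + 2
(2z)^2 = 4z^2
Expand and combine: -16z^2 + 2


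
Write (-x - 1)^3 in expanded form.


Expand (-x - 1)^3 by repeated multiplication:
  (-x - 1)^2 = x^2 + 2x + 1
= -x^3 - 3x^2 - 3x - 1


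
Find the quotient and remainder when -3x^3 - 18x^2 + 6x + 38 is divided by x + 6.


(-3x^3 - 18x^2 + 6x + 38) / (x + 6)
Step 1: -3x^2 * (x + 6) = -3x^3 - 18x^2; subtract.
Step 2: 0 * (x + 6) = 0; subtract.
Step 3: 6 * (x + 6) = 6x + 36; subtract.
Quotient: -3x^2 + 6, Remainder: 2


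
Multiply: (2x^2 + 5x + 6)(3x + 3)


Distribute each term of the first polynomial:
  (2x^2)(3x + 3) = 6x^3 + 6x^2
  (5x)(3x + 3) = 15x^2 + 15x
  (6)(3x + 3) = 18x + 18
Sum: 6x^3 + 21x^2 + 33x + 18


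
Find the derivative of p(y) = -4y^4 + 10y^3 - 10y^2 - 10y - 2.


Apply the power rule term by term:
  d/dy(-4y^4) = -16y^3
  d/dy(10y^3) = 30y^2
  d/dy(-10y^2) = -20y
  d/dy(-10y) = -10
  d/dy(-2) = 0
p'(y) = -16y^3 + 30y^2 - 20y - 10


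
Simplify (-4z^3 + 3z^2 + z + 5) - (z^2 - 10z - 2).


Distribute the minus sign:
  (-4z^3 + 3z^2 + z + 5)
- (z^2 - 10z - 2)
Negate second polynomial: -z^2 + 10z + 2
Add: -4z^3 + 2z^2 + 11z + 7


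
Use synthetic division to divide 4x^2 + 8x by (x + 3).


Synthetic division with c = -3. Coefficients: 4, 8, 0
Bring down 4.
  4 * -3 = -12; -12 + 8 = -4
  -4 * -3 = 12; 12 + 0 = 12
Quotient: 4x - 4, Remainder: 12


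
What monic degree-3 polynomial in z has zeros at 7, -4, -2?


p(z) = (z - 7)(z + 4)(z + 2)
Expand: z^3 - z^2 - 34z - 56


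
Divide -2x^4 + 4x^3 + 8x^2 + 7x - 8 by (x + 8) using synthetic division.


Synthetic division with c = -8. Coefficients: -2, 4, 8, 7, -8
Bring down -2.
  -2 * -8 = 16; 16 + 4 = 20
  20 * -8 = -160; -160 + 8 = -152
  -152 * -8 = 1216; 1216 + 7 = 1223
  1223 * -8 = -9784; -9784 - 8 = -9792
Quotient: -2x^3 + 20x^2 - 152x + 1223, Remainder: -9792


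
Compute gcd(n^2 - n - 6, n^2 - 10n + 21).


Factor each:
  n^2 - n - 6 = (n - 3)(n + 2)
  n^2 - 10n + 21 = (n - 3)(n - 7)
Common monic factor: n - 3


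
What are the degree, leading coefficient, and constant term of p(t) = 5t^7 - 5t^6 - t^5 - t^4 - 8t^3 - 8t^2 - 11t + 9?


Highest power of t is 7, with coefficient 5. Constant term is 9.
Degree = 7, leading coefficient = 5, constant term = 9


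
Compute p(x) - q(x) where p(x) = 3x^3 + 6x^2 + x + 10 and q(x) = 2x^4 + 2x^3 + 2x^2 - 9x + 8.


Distribute the minus sign:
  (3x^3 + 6x^2 + x + 10)
- (2x^4 + 2x^3 + 2x^2 - 9x + 8)
Negate second polynomial: -2x^4 - 2x^3 - 2x^2 + 9x - 8
Add: -2x^4 + x^3 + 4x^2 + 10x + 2


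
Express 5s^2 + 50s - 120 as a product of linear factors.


Roots satisfy r1 + r2 = -b/a = -10 and r1*r2 = c/a = -24.
So r1 = 2, r2 = -12.
5s^2 + 50s - 120 = 5(s - r1)(s - r2) = 5(s - 2)(s + 12)


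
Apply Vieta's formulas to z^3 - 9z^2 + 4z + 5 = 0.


Monic cubic z^3+bz^2+cz+d=0: sum=-b, pairwise sum=c, product=-d.
b=-9, c=4, d=5
r1+r2+r3 = 9
r1r2+r1r3+r2r3 = 4
r1r2r3 = -5


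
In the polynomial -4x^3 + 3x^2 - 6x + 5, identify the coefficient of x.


Read off the coefficient of x: -6


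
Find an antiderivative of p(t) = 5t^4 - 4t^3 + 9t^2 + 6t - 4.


Reverse power rule on each term:
  ∫ 5t^4 dt = t^5
  ∫ -4t^3 dt = -t^4
  ∫ 9t^2 dt = 3t^3
  ∫ 6t dt = 3t^2
  ∫ -4 dt = -4t
F(t) = t^5 - t^4 + 3t^3 + 3t^2 - 4t + C


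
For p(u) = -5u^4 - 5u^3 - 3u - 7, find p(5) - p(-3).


p(5) = -3772
p(-3) = -268
p(5) - p(-3) = -3772 + 268 = -3504
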